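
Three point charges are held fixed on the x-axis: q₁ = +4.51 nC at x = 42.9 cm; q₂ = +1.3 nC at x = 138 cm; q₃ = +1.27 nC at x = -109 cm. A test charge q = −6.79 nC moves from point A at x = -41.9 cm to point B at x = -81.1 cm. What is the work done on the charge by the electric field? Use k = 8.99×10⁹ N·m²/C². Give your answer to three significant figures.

5.18×10⁻⁸ J

The work done by the electric force is W_field = −ΔU = −q(V_B − V_A) = q(V_A − V_B).
At A: distances to the source charges are 0.848 m, 1.80 m, 0.671 m; V_A = Σ kqᵢ/rᵢ = 71.3 V.
At B: distances to the source charges are 1.24 m, 2.19 m, 0.279 m; V_B = Σ kqᵢ/rᵢ = 79.0 V.
ΔV = V_B − V_A = 7.63 V.
W_field = −qΔV = −(-6.79×10⁻⁹ C)(7.63 V) = 5.18×10⁻⁸ J.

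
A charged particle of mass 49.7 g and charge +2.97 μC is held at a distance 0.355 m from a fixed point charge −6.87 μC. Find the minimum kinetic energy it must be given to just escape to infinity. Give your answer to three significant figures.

0.517 J

To just escape, total mechanical energy must reach zero at infinity: ½mv²_min + U = 0, so ½mv²_min = −U = |kQq|/r.
|U| = |kQq|/r = (8.99×10⁹ N·m²/C²)(6.87×10⁻⁶)(2.97×10⁻⁶)/(0.355) = 0.517 J.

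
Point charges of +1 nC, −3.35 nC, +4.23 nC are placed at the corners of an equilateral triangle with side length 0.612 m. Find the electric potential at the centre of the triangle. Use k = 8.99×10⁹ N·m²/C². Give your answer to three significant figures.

47.8 V

The total potential is the scalar sum of each charge's contribution, V = Σ kqᵢ/rᵢ.
The distance from each vertex to the centroid is a/√3 = 0.353 m.
V = k[(1.00×10⁻⁹)/(0.353) + (-3.35×10⁻⁹)/(0.353) + (4.23×10⁻⁹)/(0.353)] = 47.8 V.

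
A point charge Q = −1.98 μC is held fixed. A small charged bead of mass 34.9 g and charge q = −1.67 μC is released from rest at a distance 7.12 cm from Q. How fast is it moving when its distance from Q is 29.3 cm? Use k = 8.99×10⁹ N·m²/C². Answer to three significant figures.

Only the electrostatic force acts, so mechanical energy is conserved: ½mv² = U₁ − U₂ = kQq(1/r₁ − 1/r₂).
U₁ − U₂ = (8.99×10⁹ N·m²/C²)(-1.98×10⁻⁶ C)(-1.67×10⁻⁶ C)(1/0.0712 − 1/0.293) = 0.316 J.
v = √(2·0.316/0.0349) = 4.26 m/s.

4.26 m/s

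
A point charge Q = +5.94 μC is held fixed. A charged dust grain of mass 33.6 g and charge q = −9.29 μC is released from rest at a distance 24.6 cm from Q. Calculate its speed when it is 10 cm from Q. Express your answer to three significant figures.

Only the electrostatic force acts, so mechanical energy is conserved: ½mv² = U₁ − U₂ = kQq(1/r₁ − 1/r₂).
U₁ − U₂ = (8.99×10⁹ N·m²/C²)(5.94×10⁻⁶ C)(-9.29×10⁻⁶ C)(1/0.246 − 1/0.100) = 2.94 J.
v = √(2·2.94/0.0336) = 13.2 m/s.

13.2 m/s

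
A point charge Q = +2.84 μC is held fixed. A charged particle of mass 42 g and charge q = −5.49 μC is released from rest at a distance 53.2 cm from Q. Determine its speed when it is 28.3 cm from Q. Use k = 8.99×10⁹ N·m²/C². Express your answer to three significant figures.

Only the electrostatic force acts, so mechanical energy is conserved: ½mv² = U₁ − U₂ = kQq(1/r₁ − 1/r₂).
U₁ − U₂ = (8.99×10⁹ N·m²/C²)(2.84×10⁻⁶ C)(-5.49×10⁻⁶ C)(1/0.532 − 1/0.283) = 0.232 J.
v = √(2·0.232/0.0420) = 3.32 m/s.

3.32 m/s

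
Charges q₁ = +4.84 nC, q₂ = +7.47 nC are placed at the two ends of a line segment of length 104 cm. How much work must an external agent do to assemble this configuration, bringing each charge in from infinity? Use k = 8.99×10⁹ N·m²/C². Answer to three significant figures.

The work to assemble the configuration equals its total potential energy, U = Σ kqᵢqⱼ/rᵢⱼ over all pairs.
The separation is r = 1.04 m.
U = (3.13×10⁻⁷) = 3.13×10⁻⁷ J.

3.13×10⁻⁷ J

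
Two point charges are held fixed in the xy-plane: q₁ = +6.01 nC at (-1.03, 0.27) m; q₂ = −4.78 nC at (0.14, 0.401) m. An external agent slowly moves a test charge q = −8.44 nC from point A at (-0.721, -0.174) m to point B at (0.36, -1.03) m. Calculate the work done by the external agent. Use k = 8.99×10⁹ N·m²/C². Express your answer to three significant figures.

5.04×10⁻⁷ J

For quasistatic motion the external work equals the change in potential energy: W_ext = qΔV = q(V_B − V_A).
At A: distances to the source charges are 0.541 m, 1.04 m; V_A = Σ kqᵢ/rᵢ = 58.4 V.
At B: distances to the source charges are 1.90 m, 1.45 m; V_B = Σ kqᵢ/rᵢ = -1.29 V.
ΔV = V_B − V_A = -59.7 V.
W_ext = qΔV = (-8.44×10⁻⁹ C)(-59.7 V) = 5.04×10⁻⁷ J.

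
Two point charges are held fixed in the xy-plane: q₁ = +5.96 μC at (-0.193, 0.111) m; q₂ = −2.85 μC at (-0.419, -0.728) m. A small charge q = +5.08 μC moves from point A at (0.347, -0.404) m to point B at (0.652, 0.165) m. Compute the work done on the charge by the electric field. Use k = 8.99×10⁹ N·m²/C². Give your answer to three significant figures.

-0.0199 J

The work done by the electric force is W_field = −ΔU = −q(V_B − V_A) = q(V_A − V_B).
At A: distances to the source charges are 0.746 m, 0.832 m; V_A = Σ kqᵢ/rᵢ = 4.10×10⁴ V.
At B: distances to the source charges are 0.847 m, 1.39 m; V_B = Σ kqᵢ/rᵢ = 4.49×10⁴ V.
ΔV = V_B − V_A = 3910 V.
W_field = −qΔV = −(5.08×10⁻⁶ C)(3910 V) = -0.0199 J.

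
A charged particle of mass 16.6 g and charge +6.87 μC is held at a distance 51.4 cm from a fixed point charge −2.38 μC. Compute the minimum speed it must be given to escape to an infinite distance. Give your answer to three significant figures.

5.87 m/s

To just escape, total mechanical energy must reach zero at infinity: ½mv²_min + U = 0, so ½mv²_min = −U = |kQq|/r.
|U| = |kQq|/r = (8.99×10⁹ N·m²/C²)(2.38×10⁻⁶)(6.87×10⁻⁶)/(0.514) = 0.286 J.
v_min = √(2|U|/m) = √(2·0.286/0.0166) = 5.87 m/s.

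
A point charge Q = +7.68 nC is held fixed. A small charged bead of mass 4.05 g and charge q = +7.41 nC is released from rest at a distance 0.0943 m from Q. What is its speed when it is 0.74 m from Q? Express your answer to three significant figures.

Only the electrostatic force acts, so mechanical energy is conserved: ½mv² = U₁ − U₂ = kQq(1/r₁ − 1/r₂).
U₁ − U₂ = (8.99×10⁹ N·m²/C²)(7.68×10⁻⁹ C)(7.41×10⁻⁹ C)(1/0.0943 − 1/0.740) = 4.73×10⁻⁶ J.
v = √(2·4.73×10⁻⁶/4.05×10⁻³) = 0.0484 m/s.

0.0484 m/s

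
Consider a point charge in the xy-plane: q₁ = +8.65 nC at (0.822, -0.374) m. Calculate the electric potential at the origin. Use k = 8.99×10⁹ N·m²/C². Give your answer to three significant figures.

The total potential is the scalar sum of each charge's contribution, V = Σ kqᵢ/rᵢ.
Distances from the field point to each charge: r₁ = 0.903 m.
V = k[(8.65×10⁻⁹)/(0.903)] = 86.1 V.

86.1 V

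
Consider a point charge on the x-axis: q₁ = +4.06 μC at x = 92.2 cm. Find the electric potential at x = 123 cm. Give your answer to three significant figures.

1.19×10⁵ V

The total potential is the scalar sum of each charge's contribution, V = Σ kqᵢ/rᵢ.
V = k[(4.06×10⁻⁶)/(0.308)] = 1.19×10⁵ V.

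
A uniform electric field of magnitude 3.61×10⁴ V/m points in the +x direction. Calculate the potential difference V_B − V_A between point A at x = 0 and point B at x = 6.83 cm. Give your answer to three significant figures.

-2470 V

In a uniform field, potential decreases in the direction of E: V_B − V_A = −E·Δx.
V_B − V_A = −(3.61×10⁴ V/m)(0.0683 m) = -2470 V.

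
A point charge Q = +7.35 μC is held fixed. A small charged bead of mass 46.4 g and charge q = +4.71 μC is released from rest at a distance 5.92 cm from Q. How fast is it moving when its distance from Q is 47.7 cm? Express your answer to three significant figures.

14.1 m/s

Only the electrostatic force acts, so mechanical energy is conserved: ½mv² = U₁ − U₂ = kQq(1/r₁ − 1/r₂).
U₁ − U₂ = (8.99×10⁹ N·m²/C²)(7.35×10⁻⁶ C)(4.71×10⁻⁶ C)(1/0.0592 − 1/0.477) = 4.60 J.
v = √(2·4.60/0.0464) = 14.1 m/s.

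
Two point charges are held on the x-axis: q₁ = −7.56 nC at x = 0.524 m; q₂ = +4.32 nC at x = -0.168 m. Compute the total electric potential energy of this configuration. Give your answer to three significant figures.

The work to assemble the configuration equals its total potential energy, U = Σ kqᵢqⱼ/rᵢⱼ over all pairs.
Pair separations: r₁₂ = 0.692 m.
U = (-4.24×10⁻⁷) = -4.24×10⁻⁷ J.

-4.24×10⁻⁷ J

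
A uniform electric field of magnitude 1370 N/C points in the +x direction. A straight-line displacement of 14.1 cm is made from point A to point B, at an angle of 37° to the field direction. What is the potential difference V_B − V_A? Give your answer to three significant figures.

-154 V

Only the component of displacement along E changes the potential: ΔV = −E·d·cosθ.
ΔV = −(1370 V/m)(0.141 m)cos37° = -154 V.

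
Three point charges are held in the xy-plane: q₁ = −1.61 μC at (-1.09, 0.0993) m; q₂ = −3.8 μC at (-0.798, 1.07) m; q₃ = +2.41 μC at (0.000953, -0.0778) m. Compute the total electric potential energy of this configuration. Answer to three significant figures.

-0.0362 J

The assembly work is the sum of pairwise potential energies, U = Σ_{i<j} kqᵢqⱼ/rᵢⱼ.
Pair separations: r₁₂ = 1.01 m, r₁₃ = 1.11 m, r₂₃ = 1.40 m.
U = (0.0543) + (-0.0316) + (-0.0589) = -0.0362 J.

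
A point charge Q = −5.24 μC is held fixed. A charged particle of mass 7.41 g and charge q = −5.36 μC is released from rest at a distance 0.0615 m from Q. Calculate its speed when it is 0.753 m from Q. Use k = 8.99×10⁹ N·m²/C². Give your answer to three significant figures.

Only the electrostatic force acts, so mechanical energy is conserved: ½mv² = U₁ − U₂ = kQq(1/r₁ − 1/r₂).
U₁ − U₂ = (8.99×10⁹ N·m²/C²)(-5.24×10⁻⁶ C)(-5.36×10⁻⁶ C)(1/0.0615 − 1/0.753) = 3.77 J.
v = √(2·3.77/7.41×10⁻³) = 31.9 m/s.

31.9 m/s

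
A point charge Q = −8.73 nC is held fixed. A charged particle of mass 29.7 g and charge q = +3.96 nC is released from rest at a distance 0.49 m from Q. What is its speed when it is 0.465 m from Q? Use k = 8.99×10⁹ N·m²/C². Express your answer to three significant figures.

Only the electrostatic force acts, so mechanical energy is conserved: ½mv² = U₁ − U₂ = kQq(1/r₁ − 1/r₂).
U₁ − U₂ = (8.99×10⁹ N·m²/C²)(-8.73×10⁻⁹ C)(3.96×10⁻⁹ C)(1/0.490 − 1/0.465) = 3.41×10⁻⁸ J.
v = √(2·3.41×10⁻⁸/0.0297) = 1.52×10⁻³ m/s.

1.52×10⁻³ m/s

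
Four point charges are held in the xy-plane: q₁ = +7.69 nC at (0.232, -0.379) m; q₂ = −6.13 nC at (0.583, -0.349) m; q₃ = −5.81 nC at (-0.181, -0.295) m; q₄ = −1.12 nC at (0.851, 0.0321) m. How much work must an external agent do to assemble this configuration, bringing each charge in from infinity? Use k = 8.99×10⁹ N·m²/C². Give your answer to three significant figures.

-1.66×10⁻⁶ J

The assembly work is the sum of pairwise potential energies, U = Σ_{i<j} kqᵢqⱼ/rᵢⱼ.
Pair separations: r₁₂ = 0.352 m, r₁₃ = 0.421 m, r₁₄ = 0.743 m, r₂₃ = 0.766 m, r₂₄ = 0.466 m, r₃₄ = 1.08 m.
Summing all 6 pair terms gives U = -1.66×10⁻⁶ J.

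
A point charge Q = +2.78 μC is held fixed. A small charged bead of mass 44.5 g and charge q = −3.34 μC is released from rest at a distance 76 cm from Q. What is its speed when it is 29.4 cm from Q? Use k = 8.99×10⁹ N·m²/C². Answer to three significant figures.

2.80 m/s

Only the electrostatic force acts, so mechanical energy is conserved: ½mv² = U₁ − U₂ = kQq(1/r₁ − 1/r₂).
U₁ − U₂ = (8.99×10⁹ N·m²/C²)(2.78×10⁻⁶ C)(-3.34×10⁻⁶ C)(1/0.760 − 1/0.294) = 0.174 J.
v = √(2·0.174/0.0445) = 2.80 m/s.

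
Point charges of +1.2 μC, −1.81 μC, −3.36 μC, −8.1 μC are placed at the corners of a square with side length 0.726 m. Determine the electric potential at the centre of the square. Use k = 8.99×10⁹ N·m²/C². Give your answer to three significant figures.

The total potential is the scalar sum of each charge's contribution, V = Σ kqᵢ/rᵢ.
The distance from each corner to the centre is a√2/2 = 0.513 m.
V = k[(1.20×10⁻⁶)/(0.513) + (-1.81×10⁻⁶)/(0.513) + (-3.36×10⁻⁶)/(0.513) + (-8.10×10⁻⁶)/(0.513)] = -2.11×10⁵ V.

-2.11×10⁵ V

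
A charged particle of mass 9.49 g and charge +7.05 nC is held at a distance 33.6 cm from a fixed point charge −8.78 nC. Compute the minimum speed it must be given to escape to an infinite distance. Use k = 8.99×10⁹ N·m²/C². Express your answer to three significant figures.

To just escape, total mechanical energy must reach zero at infinity: ½mv²_min + U = 0, so ½mv²_min = −U = |kQq|/r.
|U| = |kQq|/r = (8.99×10⁹ N·m²/C²)(8.78×10⁻⁹)(7.05×10⁻⁹)/(0.336) = 1.66×10⁻⁶ J.
v_min = √(2|U|/m) = √(2·1.66×10⁻⁶/9.49×10⁻³) = 0.0187 m/s.

0.0187 m/s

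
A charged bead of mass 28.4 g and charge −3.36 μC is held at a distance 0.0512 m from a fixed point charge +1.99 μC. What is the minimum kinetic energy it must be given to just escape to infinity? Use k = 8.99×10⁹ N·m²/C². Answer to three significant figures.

To just escape, total mechanical energy must reach zero at infinity: ½mv²_min + U = 0, so ½mv²_min = −U = |kQq|/r.
|U| = |kQq|/r = (8.99×10⁹ N·m²/C²)(1.99×10⁻⁶)(3.36×10⁻⁶)/(0.0512) = 1.17 J.

1.17 J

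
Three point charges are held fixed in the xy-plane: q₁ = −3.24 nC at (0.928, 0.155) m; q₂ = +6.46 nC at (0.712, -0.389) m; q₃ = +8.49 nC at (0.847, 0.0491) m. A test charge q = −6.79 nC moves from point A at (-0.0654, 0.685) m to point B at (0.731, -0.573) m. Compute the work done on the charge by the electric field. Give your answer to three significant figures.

The work done by the electric force is W_field = −ΔU = −q(V_B − V_A) = q(V_A − V_B).
At A: distances to the source charges are 1.13 m, 1.33 m, 1.11 m; V_A = Σ kqᵢ/rᵢ = 86.6 V.
At B: distances to the source charges are 0.754 m, 0.185 m, 0.633 m; V_B = Σ kqᵢ/rᵢ = 396 V.
ΔV = V_B − V_A = 309 V.
W_field = −qΔV = −(-6.79×10⁻⁹ C)(309 V) = 2.10×10⁻⁶ J.

2.10×10⁻⁶ J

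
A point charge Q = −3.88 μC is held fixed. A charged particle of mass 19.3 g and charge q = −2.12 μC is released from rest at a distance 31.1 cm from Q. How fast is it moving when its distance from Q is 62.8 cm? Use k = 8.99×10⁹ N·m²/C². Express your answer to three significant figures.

Only the electrostatic force acts, so mechanical energy is conserved: ½mv² = U₁ − U₂ = kQq(1/r₁ − 1/r₂).
U₁ − U₂ = (8.99×10⁹ N·m²/C²)(-3.88×10⁻⁶ C)(-2.12×10⁻⁶ C)(1/0.311 − 1/0.628) = 0.120 J.
v = √(2·0.120/0.0193) = 3.53 m/s.

3.53 m/s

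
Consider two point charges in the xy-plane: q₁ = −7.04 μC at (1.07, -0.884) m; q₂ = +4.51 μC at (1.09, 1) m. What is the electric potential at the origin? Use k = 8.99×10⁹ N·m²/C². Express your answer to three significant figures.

Electric potential is a scalar, so the contributions from each charge add algebraically: V = Σ kqᵢ/rᵢ.
Distances from the field point to each charge: r₁ = 1.39 m, r₂ = 1.48 m.
V = k[(-7.04×10⁻⁶)/(1.39) + (4.51×10⁻⁶)/(1.48)] = -1.82×10⁴ V.

-1.82×10⁴ V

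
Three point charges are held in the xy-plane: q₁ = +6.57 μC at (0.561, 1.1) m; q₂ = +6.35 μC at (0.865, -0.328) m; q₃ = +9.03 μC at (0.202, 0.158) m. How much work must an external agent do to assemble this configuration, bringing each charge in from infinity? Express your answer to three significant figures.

The assembly work is the sum of pairwise potential energies, U = Σ_{i<j} kqᵢqⱼ/rᵢⱼ.
Pair separations: r₁₂ = 1.46 m, r₁₃ = 1.01 m, r₂₃ = 0.822 m.
U = (0.257) + (0.529) + (0.627) = 1.41 J.

1.41 J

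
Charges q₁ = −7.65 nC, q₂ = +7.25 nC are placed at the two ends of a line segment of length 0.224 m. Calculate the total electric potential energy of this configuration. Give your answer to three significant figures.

The work to assemble the configuration equals its total potential energy, U = Σ kqᵢqⱼ/rᵢⱼ over all pairs.
The separation is r = 0.224 m.
U = (-2.23×10⁻⁶) = -2.23×10⁻⁶ J.

-2.23×10⁻⁶ J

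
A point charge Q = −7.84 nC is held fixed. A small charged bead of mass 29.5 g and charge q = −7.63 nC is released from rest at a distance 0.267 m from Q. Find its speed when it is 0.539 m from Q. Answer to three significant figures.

8.30×10⁻³ m/s

Only the electrostatic force acts, so mechanical energy is conserved: ½mv² = U₁ − U₂ = kQq(1/r₁ − 1/r₂).
U₁ − U₂ = (8.99×10⁹ N·m²/C²)(-7.84×10⁻⁹ C)(-7.63×10⁻⁹ C)(1/0.267 − 1/0.539) = 1.02×10⁻⁶ J.
v = √(2·1.02×10⁻⁶/0.0295) = 8.30×10⁻³ m/s.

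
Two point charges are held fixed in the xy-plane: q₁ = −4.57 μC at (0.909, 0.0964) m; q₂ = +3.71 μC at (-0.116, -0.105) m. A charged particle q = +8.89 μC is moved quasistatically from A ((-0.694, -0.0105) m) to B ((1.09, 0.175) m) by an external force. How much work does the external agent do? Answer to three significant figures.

-1.89 J

For quasistatic motion the external work equals the change in potential energy: W_ext = qΔV = q(V_B − V_A).
At A: distances to the source charges are 1.61 m, 0.586 m; V_A = Σ kqᵢ/rᵢ = 3.14×10⁴ V.
At B: distances to the source charges are 0.197 m, 1.24 m; V_B = Σ kqᵢ/rᵢ = -1.81×10⁵ V.
ΔV = V_B − V_A = -2.13×10⁵ V.
W_ext = qΔV = (8.89×10⁻⁶ C)(-2.13×10⁵ V) = -1.89 J.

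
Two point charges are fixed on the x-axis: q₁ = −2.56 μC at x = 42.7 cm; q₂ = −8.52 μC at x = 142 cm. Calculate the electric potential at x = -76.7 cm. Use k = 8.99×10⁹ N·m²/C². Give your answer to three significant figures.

Electric potential is a scalar, so the contributions from each charge add algebraically: V = Σ kqᵢ/rᵢ.
Distances from the field point to each charge: r₁ = 1.19 m, r₂ = 2.19 m.
V = k[(-2.56×10⁻⁶)/(1.19) + (-8.52×10⁻⁶)/(2.19)] = -5.43×10⁴ V.

-5.43×10⁴ V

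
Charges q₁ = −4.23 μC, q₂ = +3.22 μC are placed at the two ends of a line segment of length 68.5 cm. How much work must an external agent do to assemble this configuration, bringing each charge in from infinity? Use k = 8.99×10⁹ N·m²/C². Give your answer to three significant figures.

-0.179 J

The assembly work is the sum of pairwise potential energies, U = Σ_{i<j} kqᵢqⱼ/rᵢⱼ.
The separation is r = 0.685 m.
U = (-0.179) = -0.179 J.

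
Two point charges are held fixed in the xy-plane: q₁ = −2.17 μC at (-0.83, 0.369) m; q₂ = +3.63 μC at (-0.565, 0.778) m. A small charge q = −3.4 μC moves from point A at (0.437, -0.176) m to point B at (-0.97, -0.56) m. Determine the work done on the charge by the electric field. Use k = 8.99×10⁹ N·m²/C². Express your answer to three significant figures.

-0.0233 J

The work done by the electric force is W_field = −ΔU = −q(V_B − V_A) = q(V_A − V_B).
At A: distances to the source charges are 1.38 m, 1.38 m; V_A = Σ kqᵢ/rᵢ = 9440 V.
At B: distances to the source charges are 0.939 m, 1.40 m; V_B = Σ kqᵢ/rᵢ = 2580 V.
ΔV = V_B − V_A = -6860 V.
W_field = −qΔV = −(-3.40×10⁻⁶ C)(-6860 V) = -0.0233 J.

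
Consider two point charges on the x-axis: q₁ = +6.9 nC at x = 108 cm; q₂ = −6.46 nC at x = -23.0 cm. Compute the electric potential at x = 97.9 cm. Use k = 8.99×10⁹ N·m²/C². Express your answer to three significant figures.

The total potential is the scalar sum of each charge's contribution, V = Σ kqᵢ/rᵢ.
Distances from the field point to each charge: r₁ = 0.101 m, r₂ = 1.21 m.
V = k[(6.90×10⁻⁹)/(0.101) + (-6.46×10⁻⁹)/(1.21)] = 566 V.

566 V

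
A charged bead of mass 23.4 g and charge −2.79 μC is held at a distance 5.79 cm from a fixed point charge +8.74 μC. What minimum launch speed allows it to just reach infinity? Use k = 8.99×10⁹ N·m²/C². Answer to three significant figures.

To just escape, total mechanical energy must reach zero at infinity: ½mv²_min + U = 0, so ½mv²_min = −U = |kQq|/r.
|U| = |kQq|/r = (8.99×10⁹ N·m²/C²)(8.74×10⁻⁶)(2.79×10⁻⁶)/(0.0579) = 3.79 J.
v_min = √(2|U|/m) = √(2·3.79/0.0234) = 18.0 m/s.

18.0 m/s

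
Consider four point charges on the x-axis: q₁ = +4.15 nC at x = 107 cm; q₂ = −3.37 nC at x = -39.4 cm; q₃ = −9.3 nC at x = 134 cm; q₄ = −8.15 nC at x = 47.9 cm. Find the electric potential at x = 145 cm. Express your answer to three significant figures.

-754 V

The total potential is the scalar sum of each charge's contribution, V = Σ kqᵢ/rᵢ.
Distances from the field point to each charge: r₁ = 0.380 m, r₂ = 1.84 m, r₃ = 0.110 m, r₄ = 0.971 m.
V = k[(4.15×10⁻⁹)/(0.380) + (-3.37×10⁻⁹)/(1.84) + (-9.30×10⁻⁹)/(0.110) + (-8.15×10⁻⁹)/(0.971)] = -754 V.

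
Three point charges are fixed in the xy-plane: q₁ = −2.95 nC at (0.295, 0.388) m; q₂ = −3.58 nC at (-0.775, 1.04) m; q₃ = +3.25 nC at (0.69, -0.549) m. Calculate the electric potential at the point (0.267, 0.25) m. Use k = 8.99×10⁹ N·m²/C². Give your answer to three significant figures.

Electric potential is a scalar, so the contributions from each charge add algebraically: V = Σ kqᵢ/rᵢ.
Distances from the field point to each charge: r₁ = 0.141 m, r₂ = 1.31 m, r₃ = 0.904 m.
V = k[(-2.95×10⁻⁹)/(0.141) + (-3.58×10⁻⁹)/(1.31) + (3.25×10⁻⁹)/(0.904)] = -181 V.

-181 V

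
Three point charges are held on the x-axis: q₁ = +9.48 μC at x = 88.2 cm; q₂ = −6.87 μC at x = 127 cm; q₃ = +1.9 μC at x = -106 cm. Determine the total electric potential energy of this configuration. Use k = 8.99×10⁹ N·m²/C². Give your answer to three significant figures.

-1.48 J

The assembly work is the sum of pairwise potential energies, U = Σ_{i<j} kqᵢqⱼ/rᵢⱼ.
Pair separations: r₁₂ = 0.388 m, r₁₃ = 1.94 m, r₂₃ = 2.33 m.
U = (-1.51) + (0.0834) + (-0.0504) = -1.48 J.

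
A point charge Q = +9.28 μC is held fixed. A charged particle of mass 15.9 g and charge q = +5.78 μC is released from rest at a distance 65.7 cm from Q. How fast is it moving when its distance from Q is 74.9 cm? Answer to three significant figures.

Only the electrostatic force acts, so mechanical energy is conserved: ½mv² = U₁ − U₂ = kQq(1/r₁ − 1/r₂).
U₁ − U₂ = (8.99×10⁹ N·m²/C²)(9.28×10⁻⁶ C)(5.78×10⁻⁶ C)(1/0.657 − 1/0.749) = 0.0902 J.
v = √(2·0.0902/0.0159) = 3.37 m/s.

3.37 m/s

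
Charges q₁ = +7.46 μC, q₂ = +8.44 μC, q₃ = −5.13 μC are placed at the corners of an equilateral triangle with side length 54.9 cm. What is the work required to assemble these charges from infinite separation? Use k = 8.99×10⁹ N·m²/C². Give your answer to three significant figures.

The work to assemble the configuration equals its total potential energy, U = Σ kqᵢqⱼ/rᵢⱼ over all pairs.
All three pair separations equal the side length, 0.549 m.
U = (1.03) + (-0.627) + (-0.709) = -0.305 J.

-0.305 J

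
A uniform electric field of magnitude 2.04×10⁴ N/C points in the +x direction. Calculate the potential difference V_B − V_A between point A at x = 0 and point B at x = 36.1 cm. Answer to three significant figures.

-7360 V

In a uniform field, potential decreases in the direction of E: V_B − V_A = −E·Δx.
V_B − V_A = −(2.04×10⁴ V/m)(0.361 m) = -7360 V.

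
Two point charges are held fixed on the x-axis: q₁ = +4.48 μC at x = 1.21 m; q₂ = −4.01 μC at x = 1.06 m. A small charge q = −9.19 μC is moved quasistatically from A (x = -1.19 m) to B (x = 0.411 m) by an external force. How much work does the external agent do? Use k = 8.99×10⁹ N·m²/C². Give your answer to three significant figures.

For quasistatic motion the external work equals the change in potential energy: W_ext = qΔV = q(V_B − V_A).
At A: distances to the source charges are 2.40 m, 2.25 m; V_A = Σ kqᵢ/rᵢ = 759 V.
At B: distances to the source charges are 0.799 m, 0.649 m; V_B = Σ kqᵢ/rᵢ = -5140 V.
ΔV = V_B − V_A = -5900 V.
W_ext = qΔV = (-9.19×10⁻⁶ C)(-5900 V) = 0.0542 J.

0.0542 J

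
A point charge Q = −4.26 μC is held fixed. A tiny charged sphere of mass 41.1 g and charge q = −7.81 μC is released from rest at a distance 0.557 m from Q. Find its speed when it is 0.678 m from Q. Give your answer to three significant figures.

Only the electrostatic force acts, so mechanical energy is conserved: ½mv² = U₁ − U₂ = kQq(1/r₁ − 1/r₂).
U₁ − U₂ = (8.99×10⁹ N·m²/C²)(-4.26×10⁻⁶ C)(-7.81×10⁻⁶ C)(1/0.557 − 1/0.678) = 0.0958 J.
v = √(2·0.0958/0.0411) = 2.16 m/s.

2.16 m/s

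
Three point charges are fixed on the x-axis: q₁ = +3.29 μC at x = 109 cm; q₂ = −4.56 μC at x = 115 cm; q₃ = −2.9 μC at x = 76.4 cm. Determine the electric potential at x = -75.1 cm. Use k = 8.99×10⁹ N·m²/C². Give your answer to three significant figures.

-2.27×10⁴ V

The total potential is the scalar sum of each charge's contribution, V = Σ kqᵢ/rᵢ.
Distances from the field point to each charge: r₁ = 1.84 m, r₂ = 1.90 m, r₃ = 1.51 m.
V = k[(3.29×10⁻⁶)/(1.84) + (-4.56×10⁻⁶)/(1.90) + (-2.90×10⁻⁶)/(1.51)] = -2.27×10⁴ V.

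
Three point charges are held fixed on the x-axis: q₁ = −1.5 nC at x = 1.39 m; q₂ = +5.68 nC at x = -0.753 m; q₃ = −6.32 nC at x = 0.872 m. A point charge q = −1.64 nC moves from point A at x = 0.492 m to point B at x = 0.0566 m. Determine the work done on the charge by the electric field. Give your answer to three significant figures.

The work done by the electric force is W_field = −ΔU = −q(V_B − V_A) = q(V_A − V_B).
At A: distances to the source charges are 0.898 m, 1.25 m, 0.380 m; V_A = Σ kqᵢ/rᵢ = -124 V.
At B: distances to the source charges are 1.33 m, 0.810 m, 0.815 m; V_B = Σ kqᵢ/rᵢ = -16.7 V.
ΔV = V_B − V_A = 107 V.
W_field = −qΔV = −(-1.64×10⁻⁹ C)(107 V) = 1.75×10⁻⁷ J.

1.75×10⁻⁷ J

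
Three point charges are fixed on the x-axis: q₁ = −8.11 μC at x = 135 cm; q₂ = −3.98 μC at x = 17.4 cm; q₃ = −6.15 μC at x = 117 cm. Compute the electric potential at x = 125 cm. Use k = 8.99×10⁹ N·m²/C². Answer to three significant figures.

The total potential is the scalar sum of each charge's contribution, V = Σ kqᵢ/rᵢ.
Distances from the field point to each charge: r₁ = 0.100 m, r₂ = 1.08 m, r₃ = 0.0800 m.
V = k[(-8.11×10⁻⁶)/(0.100) + (-3.98×10⁻⁶)/(1.08) + (-6.15×10⁻⁶)/(0.0800)] = -1.45×10⁶ V.

-1.45×10⁶ V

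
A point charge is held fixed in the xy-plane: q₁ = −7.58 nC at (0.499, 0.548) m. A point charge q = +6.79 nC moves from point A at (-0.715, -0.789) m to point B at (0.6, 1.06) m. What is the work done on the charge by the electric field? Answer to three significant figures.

The work done by the electric force is W_field = −ΔU = −q(V_B − V_A) = q(V_A − V_B).
At A: distance to the source charge is 1.81 m; V_A = kq₁/r = -37.7 V.
At B: distance to the source charge is 0.522 m; V_B = kq₁/r = -131 V.
ΔV = V_B − V_A = -92.8 V.
W_field = −qΔV = −(6.79×10⁻⁹ C)(-92.8 V) = 6.30×10⁻⁷ J.

6.30×10⁻⁷ J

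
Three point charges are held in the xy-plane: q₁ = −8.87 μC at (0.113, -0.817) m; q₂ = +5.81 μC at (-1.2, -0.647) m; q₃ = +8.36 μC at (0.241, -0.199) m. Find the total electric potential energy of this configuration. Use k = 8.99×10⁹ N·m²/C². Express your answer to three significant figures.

-1.12 J

The work to assemble the configuration equals its total potential energy, U = Σ kqᵢqⱼ/rᵢⱼ over all pairs.
Pair separations: r₁₂ = 1.32 m, r₁₃ = 0.631 m, r₂₃ = 1.51 m.
U = (-0.350) + (-1.06) + (0.289) = -1.12 J.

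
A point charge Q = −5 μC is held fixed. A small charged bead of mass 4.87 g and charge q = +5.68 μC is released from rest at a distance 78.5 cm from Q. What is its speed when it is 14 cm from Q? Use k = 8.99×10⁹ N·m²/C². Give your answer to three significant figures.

Only the electrostatic force acts, so mechanical energy is conserved: ½mv² = U₁ − U₂ = kQq(1/r₁ − 1/r₂).
U₁ − U₂ = (8.99×10⁹ N·m²/C²)(-5.00×10⁻⁶ C)(5.68×10⁻⁶ C)(1/0.785 − 1/0.140) = 1.50 J.
v = √(2·1.50/4.87×10⁻³) = 24.8 m/s.

24.8 m/s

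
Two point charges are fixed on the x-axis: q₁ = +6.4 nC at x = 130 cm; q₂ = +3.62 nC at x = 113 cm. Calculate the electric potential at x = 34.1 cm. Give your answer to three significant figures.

101 V

The total potential is the scalar sum of each charge's contribution, V = Σ kqᵢ/rᵢ.
Distances from the field point to each charge: r₁ = 0.959 m, r₂ = 0.789 m.
V = k[(6.40×10⁻⁹)/(0.959) + (3.62×10⁻⁹)/(0.789)] = 101 V.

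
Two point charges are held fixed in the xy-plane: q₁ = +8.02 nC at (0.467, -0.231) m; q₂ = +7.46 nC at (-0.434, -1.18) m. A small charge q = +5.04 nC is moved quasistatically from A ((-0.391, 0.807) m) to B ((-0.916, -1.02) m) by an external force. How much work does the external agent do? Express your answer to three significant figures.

4.54×10⁻⁷ J

For quasistatic motion the external work equals the change in potential energy: W_ext = qΔV = q(V_B − V_A).
At A: distances to the source charges are 1.35 m, 1.99 m; V_A = Σ kqᵢ/rᵢ = 87.3 V.
At B: distances to the source charges are 1.59 m, 0.508 m; V_B = Σ kqᵢ/rᵢ = 177 V.
ΔV = V_B − V_A = 90.1 V.
W_ext = qΔV = (5.04×10⁻⁹ C)(90.1 V) = 4.54×10⁻⁷ J.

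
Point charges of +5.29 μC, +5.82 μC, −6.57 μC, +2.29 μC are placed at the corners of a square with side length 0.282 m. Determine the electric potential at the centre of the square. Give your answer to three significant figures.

3.08×10⁵ V

Electric potential is a scalar, so the contributions from each charge add algebraically: V = Σ kqᵢ/rᵢ.
The distance from each corner to the centre is a√2/2 = 0.199 m.
V = k[(5.29×10⁻⁶)/(0.199) + (5.82×10⁻⁶)/(0.199) + (-6.57×10⁻⁶)/(0.199) + (2.29×10⁻⁶)/(0.199)] = 3.08×10⁵ V.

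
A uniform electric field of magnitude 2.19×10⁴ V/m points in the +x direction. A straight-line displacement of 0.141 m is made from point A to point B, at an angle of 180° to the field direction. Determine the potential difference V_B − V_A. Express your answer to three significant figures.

3090 V

Only the component of displacement along E changes the potential: ΔV = −E·d·cosθ.
ΔV = −(2.19×10⁴ V/m)(0.141 m)cos180° = 3090 V.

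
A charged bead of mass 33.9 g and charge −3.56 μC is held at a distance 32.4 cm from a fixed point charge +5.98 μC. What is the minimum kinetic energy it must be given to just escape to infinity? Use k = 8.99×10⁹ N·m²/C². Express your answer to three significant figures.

0.591 J

To just escape, total mechanical energy must reach zero at infinity: ½mv²_min + U = 0, so ½mv²_min = −U = |kQq|/r.
|U| = |kQq|/r = (8.99×10⁹ N·m²/C²)(5.98×10⁻⁶)(3.56×10⁻⁶)/(0.324) = 0.591 J.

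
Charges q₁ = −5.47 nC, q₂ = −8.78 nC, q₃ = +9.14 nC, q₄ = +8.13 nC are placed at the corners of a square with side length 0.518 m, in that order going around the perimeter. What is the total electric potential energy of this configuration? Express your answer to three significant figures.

-1.53×10⁻⁶ J

The work to assemble the configuration equals its total potential energy, U = Σ kqᵢqⱼ/rᵢⱼ over all pairs.
The four side pairs have separation 0.518 m and the two diagonal pairs 0.733 m.
Summing all 6 pair terms gives U = -1.53×10⁻⁶ J.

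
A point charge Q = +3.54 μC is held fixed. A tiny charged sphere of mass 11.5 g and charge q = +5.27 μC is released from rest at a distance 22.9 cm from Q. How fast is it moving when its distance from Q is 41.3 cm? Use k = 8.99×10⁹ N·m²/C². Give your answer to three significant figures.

7.53 m/s

Only the electrostatic force acts, so mechanical energy is conserved: ½mv² = U₁ − U₂ = kQq(1/r₁ − 1/r₂).
U₁ − U₂ = (8.99×10⁹ N·m²/C²)(3.54×10⁻⁶ C)(5.27×10⁻⁶ C)(1/0.229 − 1/0.413) = 0.326 J.
v = √(2·0.326/0.0115) = 7.53 m/s.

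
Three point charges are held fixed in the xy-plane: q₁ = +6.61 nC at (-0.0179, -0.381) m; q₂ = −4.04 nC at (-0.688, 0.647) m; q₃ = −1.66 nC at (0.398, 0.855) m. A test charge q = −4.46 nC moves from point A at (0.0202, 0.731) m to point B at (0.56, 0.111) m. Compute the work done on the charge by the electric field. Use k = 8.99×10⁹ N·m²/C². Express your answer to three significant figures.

2.99×10⁻⁷ J

The work done by the electric force is W_field = −ΔU = −q(V_B − V_A) = q(V_A − V_B).
At A: distances to the source charges are 1.11 m, 0.713 m, 0.398 m; V_A = Σ kqᵢ/rᵢ = -35.1 V.
At B: distances to the source charges are 0.759 m, 1.36 m, 0.761 m; V_B = Σ kqᵢ/rᵢ = 32.0 V.
ΔV = V_B − V_A = 67.0 V.
W_field = −qΔV = −(-4.46×10⁻⁹ C)(67.0 V) = 2.99×10⁻⁷ J.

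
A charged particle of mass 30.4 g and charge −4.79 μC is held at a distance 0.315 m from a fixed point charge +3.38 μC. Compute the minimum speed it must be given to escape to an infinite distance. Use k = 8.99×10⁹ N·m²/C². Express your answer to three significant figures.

To just escape, total mechanical energy must reach zero at infinity: ½mv²_min + U = 0, so ½mv²_min = −U = |kQq|/r.
|U| = |kQq|/r = (8.99×10⁹ N·m²/C²)(3.38×10⁻⁶)(4.79×10⁻⁶)/(0.315) = 0.462 J.
v_min = √(2|U|/m) = √(2·0.462/0.0304) = 5.51 m/s.

5.51 m/s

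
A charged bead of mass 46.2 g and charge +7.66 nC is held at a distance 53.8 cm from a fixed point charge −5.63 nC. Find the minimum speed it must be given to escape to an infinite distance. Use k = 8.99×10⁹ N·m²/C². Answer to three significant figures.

5.59×10⁻³ m/s

To just escape, total mechanical energy must reach zero at infinity: ½mv²_min + U = 0, so ½mv²_min = −U = |kQq|/r.
|U| = |kQq|/r = (8.99×10⁹ N·m²/C²)(5.63×10⁻⁹)(7.66×10⁻⁹)/(0.538) = 7.21×10⁻⁷ J.
v_min = √(2|U|/m) = √(2·7.21×10⁻⁷/0.0462) = 5.59×10⁻³ m/s.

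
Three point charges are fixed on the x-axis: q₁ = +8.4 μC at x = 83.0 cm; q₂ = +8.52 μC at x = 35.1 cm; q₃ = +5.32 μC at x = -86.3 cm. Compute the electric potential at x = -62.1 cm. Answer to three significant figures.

The total potential is the scalar sum of each charge's contribution, V = Σ kqᵢ/rᵢ.
Distances from the field point to each charge: r₁ = 1.45 m, r₂ = 0.972 m, r₃ = 0.242 m.
V = k[(8.40×10⁻⁶)/(1.45) + (8.52×10⁻⁶)/(0.972) + (5.32×10⁻⁶)/(0.242)] = 3.28×10⁵ V.

3.28×10⁵ V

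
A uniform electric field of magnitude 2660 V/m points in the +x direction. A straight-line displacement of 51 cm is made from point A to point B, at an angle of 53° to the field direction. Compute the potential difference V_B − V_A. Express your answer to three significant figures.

-816 V

Only the component of displacement along E changes the potential: ΔV = −E·d·cosθ.
ΔV = −(2660 V/m)(0.510 m)cos53° = -816 V.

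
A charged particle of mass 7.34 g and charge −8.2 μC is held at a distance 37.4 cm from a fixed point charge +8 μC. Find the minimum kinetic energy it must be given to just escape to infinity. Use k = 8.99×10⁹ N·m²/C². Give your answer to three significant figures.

1.58 J

To just escape, total mechanical energy must reach zero at infinity: ½mv²_min + U = 0, so ½mv²_min = −U = |kQq|/r.
|U| = |kQq|/r = (8.99×10⁹ N·m²/C²)(8.00×10⁻⁶)(8.20×10⁻⁶)/(0.374) = 1.58 J.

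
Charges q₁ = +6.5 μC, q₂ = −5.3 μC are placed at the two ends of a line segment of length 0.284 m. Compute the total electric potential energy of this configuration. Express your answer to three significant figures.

-1.09 J

The work to assemble the configuration equals its total potential energy, U = Σ kqᵢqⱼ/rᵢⱼ over all pairs.
The separation is r = 0.284 m.
U = (-1.09) = -1.09 J.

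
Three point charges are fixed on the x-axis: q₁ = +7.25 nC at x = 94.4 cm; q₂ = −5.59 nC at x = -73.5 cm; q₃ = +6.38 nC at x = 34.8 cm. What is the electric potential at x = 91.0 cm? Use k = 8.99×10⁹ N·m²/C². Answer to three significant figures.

1990 V

Electric potential is a scalar, so the contributions from each charge add algebraically: V = Σ kqᵢ/rᵢ.
Distances from the field point to each charge: r₁ = 0.0340 m, r₂ = 1.65 m, r₃ = 0.562 m.
V = k[(7.25×10⁻⁹)/(0.0340) + (-5.59×10⁻⁹)/(1.65) + (6.38×10⁻⁹)/(0.562)] = 1990 V.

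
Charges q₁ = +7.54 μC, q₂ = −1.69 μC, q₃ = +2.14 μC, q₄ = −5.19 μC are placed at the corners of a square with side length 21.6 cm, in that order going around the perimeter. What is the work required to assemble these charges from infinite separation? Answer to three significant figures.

-2.04 J

The work to assemble the configuration equals its total potential energy, U = Σ kqᵢqⱼ/rᵢⱼ over all pairs.
The four side pairs have separation 0.216 m and the two diagonal pairs 0.305 m.
Summing all 6 pair terms gives U = -2.04 J.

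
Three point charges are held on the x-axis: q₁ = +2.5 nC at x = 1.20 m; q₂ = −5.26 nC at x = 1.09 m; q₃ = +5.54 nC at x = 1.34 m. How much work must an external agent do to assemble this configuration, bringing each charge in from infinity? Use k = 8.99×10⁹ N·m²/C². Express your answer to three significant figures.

-1.23×10⁻⁶ J

The assembly work is the sum of pairwise potential energies, U = Σ_{i<j} kqᵢqⱼ/rᵢⱼ.
Pair separations: r₁₂ = 0.110 m, r₁₃ = 0.140 m, r₂₃ = 0.250 m.
U = (-1.07×10⁻⁶) + (8.89×10⁻⁷) + (-1.05×10⁻⁶) = -1.23×10⁻⁶ J.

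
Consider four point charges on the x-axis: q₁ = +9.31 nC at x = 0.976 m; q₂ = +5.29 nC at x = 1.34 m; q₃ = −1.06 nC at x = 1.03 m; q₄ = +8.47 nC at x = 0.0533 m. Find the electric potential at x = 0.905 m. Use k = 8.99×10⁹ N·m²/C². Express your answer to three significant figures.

Electric potential is a scalar, so the contributions from each charge add algebraically: V = Σ kqᵢ/rᵢ.
Distances from the field point to each charge: r₁ = 0.0710 m, r₂ = 0.435 m, r₃ = 0.125 m, r₄ = 0.852 m.
V = k[(9.31×10⁻⁹)/(0.0710) + (5.29×10⁻⁹)/(0.435) + (-1.06×10⁻⁹)/(0.125) + (8.47×10⁻⁹)/(0.852)] = 1300 V.

1300 V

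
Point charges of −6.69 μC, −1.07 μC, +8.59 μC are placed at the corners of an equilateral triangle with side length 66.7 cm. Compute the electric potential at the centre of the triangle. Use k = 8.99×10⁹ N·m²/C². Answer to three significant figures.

The total potential is the scalar sum of each charge's contribution, V = Σ kqᵢ/rᵢ.
The distance from each vertex to the centroid is a/√3 = 0.385 m.
V = k[(-6.69×10⁻⁶)/(0.385) + (-1.07×10⁻⁶)/(0.385) + (8.59×10⁻⁶)/(0.385)] = 1.94×10⁴ V.

1.94×10⁴ V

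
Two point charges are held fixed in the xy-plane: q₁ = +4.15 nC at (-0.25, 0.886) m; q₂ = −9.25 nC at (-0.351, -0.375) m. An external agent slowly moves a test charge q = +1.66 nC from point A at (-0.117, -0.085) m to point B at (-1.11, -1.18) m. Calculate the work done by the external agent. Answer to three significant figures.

2.10×10⁻⁷ J

For quasistatic motion the external work equals the change in potential energy: W_ext = qΔV = q(V_B − V_A).
At A: distances to the source charges are 0.980 m, 0.373 m; V_A = Σ kqᵢ/rᵢ = -185 V.
At B: distances to the source charges are 2.24 m, 1.11 m; V_B = Σ kqᵢ/rᵢ = -58.5 V.
ΔV = V_B − V_A = 127 V.
W_ext = qΔV = (1.66×10⁻⁹ C)(127 V) = 2.10×10⁻⁷ J.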